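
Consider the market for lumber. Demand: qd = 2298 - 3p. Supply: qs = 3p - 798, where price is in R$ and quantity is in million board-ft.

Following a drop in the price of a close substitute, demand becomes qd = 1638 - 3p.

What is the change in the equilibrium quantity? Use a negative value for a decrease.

Solve the original market: 2298 - 3p = 3p - 798, hence p = 516 and q = 750.
The shock moves the curves to qd = 1638 - 3p and qs = 3p - 798.
Equate the new curves: 1638 - 3p = 3p - 798, giving 2436 = 6p, p = 406, q = 420.
Δq = 420 − 750 = -330.

-330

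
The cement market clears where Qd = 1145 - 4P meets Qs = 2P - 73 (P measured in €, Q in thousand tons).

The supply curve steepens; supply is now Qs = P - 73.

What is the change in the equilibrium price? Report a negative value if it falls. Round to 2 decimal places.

Initially, 1145 - 4P = 2P - 73, so 1218 = 6P and P = 203, Q = 333.
The shock moves the curves to Qd = 1145 - 4P and Qs = P - 73.
Clearing the new market: 1145 - 4P = P - 73, so P = 243.6 and Q = 170.6.
ΔP = 243.6 − 203 = +40.60.

+40.60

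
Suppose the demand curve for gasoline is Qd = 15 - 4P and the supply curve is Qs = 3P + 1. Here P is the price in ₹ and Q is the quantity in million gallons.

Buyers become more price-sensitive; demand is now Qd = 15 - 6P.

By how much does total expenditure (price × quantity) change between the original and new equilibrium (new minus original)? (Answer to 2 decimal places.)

-5.19

Solve the original market: 15 - 4P = 3P + 1, hence P = 2 and Q = 7.
With the change applied: demand Qd = 15 - 6P, supply Qs = 3P + 1.
Equate the new curves: 15 - 6P = 3P + 1, giving 14 = 9P, P = 14/9 ≈ 1.5556, Q = 17/3 ≈ 5.6667.
Expenditure moves from 2×7 = 14 to 1.5556×5.6667 = 8.8148; change = -5.19.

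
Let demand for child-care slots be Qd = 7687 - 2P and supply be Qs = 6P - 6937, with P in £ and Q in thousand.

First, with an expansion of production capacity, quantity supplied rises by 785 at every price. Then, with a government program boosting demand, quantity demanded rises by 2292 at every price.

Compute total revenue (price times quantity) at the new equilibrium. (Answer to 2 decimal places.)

Solve the original market: 7687 - 2P = 6P - 6937, hence P = 1828 and Q = 4031.
The new curves are Qd = 9979 - 2P (demand) and Qs = 6P - 6152 (supply).
Clearing the new market: 9979 - 2P = 6P - 6152, so P = 2016.375 and Q = 5946.25.
New expenditure = 2016.375 × 5946.25 = 11989869.84.

11989869.84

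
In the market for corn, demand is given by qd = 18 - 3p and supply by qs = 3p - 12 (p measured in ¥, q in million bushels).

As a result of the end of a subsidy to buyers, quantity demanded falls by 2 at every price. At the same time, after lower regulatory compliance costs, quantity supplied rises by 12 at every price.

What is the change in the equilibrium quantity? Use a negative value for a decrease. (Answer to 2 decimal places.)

+5.00

Solve the original market: 18 - 3p = 3p - 12, hence p = 5 and q = 3.
With the change applied: demand qd = 16 - 3p, supply qs = 3p.
Setting them equal: 16 - 3p = 3p → 16 = 6p, so p = 8/3 ≈ 2.6667 and q = 8.
Δq = 8 − 3 = +5.00.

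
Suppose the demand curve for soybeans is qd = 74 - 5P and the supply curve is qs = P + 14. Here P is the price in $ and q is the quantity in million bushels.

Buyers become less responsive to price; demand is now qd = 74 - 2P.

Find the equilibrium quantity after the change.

Before the shock: 74 - 5P = P + 14 ⇒ 60 = 6P ⇒ P = 10, q = 24.
The new curves are qd = 74 - 2P (demand) and qs = P + 14 (supply).
New equilibrium: 74 - 2P = P + 14 ⇒ 60 = 3P ⇒ P = 20, q = 34.

34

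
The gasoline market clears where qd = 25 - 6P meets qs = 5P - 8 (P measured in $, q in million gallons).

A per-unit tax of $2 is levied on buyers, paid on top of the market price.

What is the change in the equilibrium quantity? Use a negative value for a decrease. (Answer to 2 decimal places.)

Solve the original market: 25 - 6P = 5P - 8, hence P = 3 and q = 7.
Since buyers pay the price plus the tax, the effective demand curve becomes qd = 13 - 6P.
Clearing the new market: 13 - 6P = 5P - 8, so P = 21/11 ≈ 1.9091 and q = 17/11 ≈ 1.5455.
Δq = 1.5455 − 7 = -5.45.

-5.45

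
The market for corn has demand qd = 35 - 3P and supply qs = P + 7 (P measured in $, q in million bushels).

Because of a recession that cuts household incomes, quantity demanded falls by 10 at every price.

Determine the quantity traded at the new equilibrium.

11.5

Solve the original market: 35 - 3P = P + 7, hence P = 7 and q = 14.
After the shift, demand is qd = 25 - 3P and supply is qs = P + 7.
Equate the new curves: 25 - 3P = P + 7, giving 18 = 4P, P = 4.5, q = 11.5.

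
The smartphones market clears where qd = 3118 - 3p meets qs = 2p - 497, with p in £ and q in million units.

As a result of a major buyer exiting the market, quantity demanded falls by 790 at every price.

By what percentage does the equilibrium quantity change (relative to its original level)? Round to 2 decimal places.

Initially, 3118 - 3p = 2p - 497, so 3615 = 5p and p = 723, q = 949.
The shock moves the curves to qd = 2328 - 3p and qs = 2p - 497.
Equate the new curves: 2328 - 3p = 2p - 497, giving 2825 = 5p, p = 565, q = 633.
%Δq = (633 − 949) / 949 × 100 = -33.30%.

-33.30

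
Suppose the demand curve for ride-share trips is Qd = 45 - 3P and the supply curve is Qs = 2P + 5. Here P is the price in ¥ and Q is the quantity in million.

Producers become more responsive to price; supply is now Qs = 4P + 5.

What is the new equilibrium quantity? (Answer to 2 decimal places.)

Solve the original market: 45 - 3P = 2P + 5, hence P = 8 and Q = 21.
After the shift, demand is Qd = 45 - 3P and supply is Qs = 4P + 5.
Clearing the new market: 45 - 3P = 4P + 5, so P = 40/7 ≈ 5.7143 and Q = 195/7 ≈ 27.8571.

27.86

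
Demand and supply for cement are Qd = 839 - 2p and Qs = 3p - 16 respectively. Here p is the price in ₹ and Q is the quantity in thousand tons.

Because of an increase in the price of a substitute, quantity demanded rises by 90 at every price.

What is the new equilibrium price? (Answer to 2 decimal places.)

189.00

Before the shock: 839 - 2p = 3p - 16 ⇒ 855 = 5p ⇒ p = 171, Q = 497.
The new curves are Qd = 929 - 2p (demand) and Qs = 3p - 16 (supply).
Setting them equal: 929 - 2p = 3p - 16 → 945 = 5p, so p = 189 and Q = 551.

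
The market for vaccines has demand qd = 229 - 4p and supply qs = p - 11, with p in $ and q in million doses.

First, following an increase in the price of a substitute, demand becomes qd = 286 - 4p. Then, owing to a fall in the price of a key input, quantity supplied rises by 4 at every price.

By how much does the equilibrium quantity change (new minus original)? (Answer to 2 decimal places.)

Initially, 229 - 4p = p - 11, so 240 = 5p and p = 48, q = 37.
The new curves are qd = 286 - 4p (demand) and qs = p - 7 (supply).
Clearing the new market: 286 - 4p = p - 7, so p = 58.6 and q = 51.6.
Δq = 51.6 − 37 = +14.60.

+14.60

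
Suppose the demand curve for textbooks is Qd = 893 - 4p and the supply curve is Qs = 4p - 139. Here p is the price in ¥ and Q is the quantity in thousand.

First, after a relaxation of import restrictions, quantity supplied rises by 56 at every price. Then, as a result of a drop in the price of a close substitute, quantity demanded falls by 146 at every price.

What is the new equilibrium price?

Initially, 893 - 4p = 4p - 139, so 1032 = 8p and p = 129, Q = 377.
The shock moves the curves to Qd = 747 - 4p and Qs = 4p - 83.
Clearing the new market: 747 - 4p = 4p - 83, so p = 103.75 and Q = 332.

103.75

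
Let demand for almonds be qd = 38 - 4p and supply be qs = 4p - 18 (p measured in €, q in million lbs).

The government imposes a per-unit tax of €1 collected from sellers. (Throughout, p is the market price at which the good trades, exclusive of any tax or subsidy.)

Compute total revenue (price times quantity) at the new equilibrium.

60

Initially, 38 - 4p = 4p - 18, so 56 = 8p and p = 7, q = 10.
Since sellers keep the price net of the tax, the effective supply curve becomes qs = 4p - 22.
Setting them equal: 38 - 4p = 4p - 22 → 60 = 8p, so p = 7.5 and q = 8.
New expenditure = 7.5 × 8 = 60.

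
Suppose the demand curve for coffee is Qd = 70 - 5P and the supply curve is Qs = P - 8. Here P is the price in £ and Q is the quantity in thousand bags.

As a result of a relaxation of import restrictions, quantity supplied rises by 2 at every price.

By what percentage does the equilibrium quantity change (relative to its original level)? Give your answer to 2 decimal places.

Initially, 70 - 5P = P - 8, so 78 = 6P and P = 13, Q = 5.
After the shift, demand is Qd = 70 - 5P and supply is Qs = P - 6.
Equate the new curves: 70 - 5P = P - 6, giving 76 = 6P, P = 38/3 ≈ 12.6667, Q = 20/3 ≈ 6.6667.
%ΔQ = (6.6667 − 5) / 5 × 100 = +33.33%.

+33.33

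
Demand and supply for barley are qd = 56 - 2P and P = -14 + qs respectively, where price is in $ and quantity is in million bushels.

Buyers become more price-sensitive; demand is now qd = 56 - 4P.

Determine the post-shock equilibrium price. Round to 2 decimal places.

Solve the original market: 56 - 2P = P + 14, hence P = 14 and q = 28.
After the shift, demand is qd = 56 - 4P and supply is qs = P + 14.
Clearing the new market: 56 - 4P = P + 14, so P = 8.4 and q = 22.4.

8.40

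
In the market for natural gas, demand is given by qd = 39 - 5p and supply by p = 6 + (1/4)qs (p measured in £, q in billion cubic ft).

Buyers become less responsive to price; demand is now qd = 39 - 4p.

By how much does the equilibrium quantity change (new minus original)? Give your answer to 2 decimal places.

Original equilibrium: 39 - 5p = 4p - 24 gives 63 = 9p, so p = 7 and q = 4.
With the change applied: demand qd = 39 - 4p, supply qs = 4p - 24.
Clearing the new market: 39 - 4p = 4p - 24, so p = 7.875 and q = 7.5.
Δq = 7.5 − 4 = +3.50.

+3.50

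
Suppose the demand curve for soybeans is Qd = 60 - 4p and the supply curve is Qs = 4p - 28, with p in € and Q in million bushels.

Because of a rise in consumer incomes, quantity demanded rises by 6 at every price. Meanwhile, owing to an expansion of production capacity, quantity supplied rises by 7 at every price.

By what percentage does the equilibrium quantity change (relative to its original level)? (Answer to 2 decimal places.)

+40.63

Before the shock: 60 - 4p = 4p - 28 ⇒ 88 = 8p ⇒ p = 11, Q = 16.
After the shift, demand is Qd = 66 - 4p and supply is Qs = 4p - 21.
Clearing the new market: 66 - 4p = 4p - 21, so p = 10.875 and Q = 22.5.
%ΔQ = (22.5 − 16) / 16 × 100 = +40.63%.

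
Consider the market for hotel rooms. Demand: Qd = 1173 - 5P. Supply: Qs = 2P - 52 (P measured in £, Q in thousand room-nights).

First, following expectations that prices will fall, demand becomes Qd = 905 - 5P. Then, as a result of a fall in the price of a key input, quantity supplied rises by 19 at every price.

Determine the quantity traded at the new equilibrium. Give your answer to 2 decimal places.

Before the shock: 1173 - 5P = 2P - 52 ⇒ 1225 = 7P ⇒ P = 175, Q = 298.
The new curves are Qd = 905 - 5P (demand) and Qs = 2P - 33 (supply).
Clearing the new market: 905 - 5P = 2P - 33, so P = 134 and Q = 235.

235.00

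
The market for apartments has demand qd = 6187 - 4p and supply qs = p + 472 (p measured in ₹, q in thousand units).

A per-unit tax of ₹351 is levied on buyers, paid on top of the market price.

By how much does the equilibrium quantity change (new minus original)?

-280.8

Solve the original market: 6187 - 4p = p + 472, hence p = 1143 and q = 1615.
Since buyers pay the price plus the tax, the effective demand curve becomes qd = 4783 - 4p.
Equate the new curves: 4783 - 4p = p + 472, giving 4311 = 5p, p = 862.2, q = 1334.2.
Δq = 1334.2 − 1615 = -280.8.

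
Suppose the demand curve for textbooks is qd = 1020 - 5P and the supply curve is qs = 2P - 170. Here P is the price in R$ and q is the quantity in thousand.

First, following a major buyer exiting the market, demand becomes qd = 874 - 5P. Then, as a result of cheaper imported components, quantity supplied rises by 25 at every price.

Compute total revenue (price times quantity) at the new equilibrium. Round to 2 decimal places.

21274.22

Solve the original market: 1020 - 5P = 2P - 170, hence P = 170 and q = 170.
After the shift, demand is qd = 874 - 5P and supply is qs = 2P - 145.
New equilibrium: 874 - 5P = 2P - 145 ⇒ 1019 = 7P ⇒ P = 1019/7 ≈ 145.5714, q = 1023/7 ≈ 146.1429.
New expenditure = 145.5714 × 146.1429 = 21274.22.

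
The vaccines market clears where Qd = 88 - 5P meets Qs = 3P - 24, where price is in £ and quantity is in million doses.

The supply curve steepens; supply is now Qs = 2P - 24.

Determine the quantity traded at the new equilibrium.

8

Solve the original market: 88 - 5P = 3P - 24, hence P = 14 and Q = 18.
With the change applied: demand Qd = 88 - 5P, supply Qs = 2P - 24.
Clearing the new market: 88 - 5P = 2P - 24, so P = 16 and Q = 8.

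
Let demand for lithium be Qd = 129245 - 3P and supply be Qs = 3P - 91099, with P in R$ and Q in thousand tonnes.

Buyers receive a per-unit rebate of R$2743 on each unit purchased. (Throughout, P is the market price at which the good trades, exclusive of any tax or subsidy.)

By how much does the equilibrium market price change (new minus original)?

Original equilibrium: 129245 - 3P = 3P - 91099 gives 220344 = 6P, so P = 36724 and Q = 19073.
Since buyers' out-of-pocket price is the market price minus the rebate, the effective demand curve becomes Qd = 137474 - 3P.
Clearing the new market: 137474 - 3P = 3P - 91099, so P = 38095.5 and Q = 23187.5.
ΔP = 38095.5 − 36724 = +1371.5.

+1371.5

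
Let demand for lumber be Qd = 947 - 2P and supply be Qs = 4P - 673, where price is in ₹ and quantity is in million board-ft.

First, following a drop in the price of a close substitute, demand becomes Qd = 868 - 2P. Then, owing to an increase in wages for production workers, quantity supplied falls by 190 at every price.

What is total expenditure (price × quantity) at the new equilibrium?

Original equilibrium: 947 - 2P = 4P - 673 gives 1620 = 6P, so P = 270 and Q = 407.
With the change applied: demand Qd = 868 - 2P, supply Qs = 4P - 863.
Equate the new curves: 868 - 2P = 4P - 863, giving 1731 = 6P, P = 288.5, Q = 291.
New expenditure = 288.5 × 291 = 83953.5.

83953.5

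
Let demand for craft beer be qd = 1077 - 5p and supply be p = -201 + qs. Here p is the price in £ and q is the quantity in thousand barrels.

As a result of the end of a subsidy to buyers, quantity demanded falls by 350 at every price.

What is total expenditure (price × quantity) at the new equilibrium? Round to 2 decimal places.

Solve the original market: 1077 - 5p = p + 201, hence p = 146 and q = 347.
With the change applied: demand qd = 727 - 5p, supply qs = p + 201.
Equate the new curves: 727 - 5p = p + 201, giving 526 = 6p, p = 263/3 ≈ 87.6667, q = 866/3 ≈ 288.6667.
New expenditure = 87.6667 × 288.6667 = 25306.44.

25306.44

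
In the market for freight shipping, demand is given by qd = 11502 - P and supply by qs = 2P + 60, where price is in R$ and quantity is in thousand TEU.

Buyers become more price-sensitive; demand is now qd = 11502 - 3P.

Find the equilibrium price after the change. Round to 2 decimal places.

2288.40

Solve the original market: 11502 - P = 2P + 60, hence P = 3814 and q = 7688.
With the change applied: demand qd = 11502 - 3P, supply qs = 2P + 60.
Clearing the new market: 11502 - 3P = 2P + 60, so P = 2288.4 and q = 4636.8.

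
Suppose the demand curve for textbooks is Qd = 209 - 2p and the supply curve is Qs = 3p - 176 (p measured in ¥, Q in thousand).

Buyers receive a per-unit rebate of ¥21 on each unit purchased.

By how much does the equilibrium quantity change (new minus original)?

+25.2

Original equilibrium: 209 - 2p = 3p - 176 gives 385 = 5p, so p = 77 and Q = 55.
Since buyers' out-of-pocket price is the market price minus the rebate, the effective demand curve becomes Qd = 251 - 2p.
Clearing the new market: 251 - 2p = 3p - 176, so p = 85.4 and Q = 80.2.
ΔQ = 80.2 − 55 = +25.2.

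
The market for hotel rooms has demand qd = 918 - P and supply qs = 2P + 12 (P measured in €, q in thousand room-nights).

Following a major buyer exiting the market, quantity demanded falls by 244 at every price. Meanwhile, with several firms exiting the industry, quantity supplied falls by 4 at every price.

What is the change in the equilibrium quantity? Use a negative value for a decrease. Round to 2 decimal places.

Original equilibrium: 918 - P = 2P + 12 gives 906 = 3P, so P = 302 and q = 616.
After the shift, demand is qd = 674 - P and supply is qs = 2P + 8.
Clearing the new market: 674 - P = 2P + 8, so P = 222 and q = 452.
Δq = 452 − 616 = -164.00.

-164.00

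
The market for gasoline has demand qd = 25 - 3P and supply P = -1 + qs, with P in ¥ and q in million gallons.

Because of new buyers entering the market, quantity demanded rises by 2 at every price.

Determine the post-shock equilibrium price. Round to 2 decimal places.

Initially, 25 - 3P = P + 1, so 24 = 4P and P = 6, q = 7.
The shock moves the curves to qd = 27 - 3P and qs = P + 1.
New equilibrium: 27 - 3P = P + 1 ⇒ 26 = 4P ⇒ P = 6.5, q = 7.5.

6.50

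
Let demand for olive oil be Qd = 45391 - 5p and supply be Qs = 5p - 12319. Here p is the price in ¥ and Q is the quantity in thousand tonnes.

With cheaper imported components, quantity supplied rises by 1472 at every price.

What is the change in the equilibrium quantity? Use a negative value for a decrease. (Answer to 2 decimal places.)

+736.00

Solve the original market: 45391 - 5p = 5p - 12319, hence p = 5771 and Q = 16536.
After the shift, demand is Qd = 45391 - 5p and supply is Qs = 5p - 10847.
New equilibrium: 45391 - 5p = 5p - 10847 ⇒ 56238 = 10p ⇒ p = 5623.8, Q = 17272.
ΔQ = 17272 − 16536 = +736.00.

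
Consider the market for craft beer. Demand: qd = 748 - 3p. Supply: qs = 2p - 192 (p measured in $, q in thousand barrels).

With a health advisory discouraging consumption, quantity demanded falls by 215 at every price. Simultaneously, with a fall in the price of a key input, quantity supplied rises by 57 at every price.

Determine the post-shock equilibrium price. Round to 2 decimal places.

133.60

Initially, 748 - 3p = 2p - 192, so 940 = 5p and p = 188, q = 184.
The shock moves the curves to qd = 533 - 3p and qs = 2p - 135.
Equate the new curves: 533 - 3p = 2p - 135, giving 668 = 5p, p = 133.6, q = 132.2.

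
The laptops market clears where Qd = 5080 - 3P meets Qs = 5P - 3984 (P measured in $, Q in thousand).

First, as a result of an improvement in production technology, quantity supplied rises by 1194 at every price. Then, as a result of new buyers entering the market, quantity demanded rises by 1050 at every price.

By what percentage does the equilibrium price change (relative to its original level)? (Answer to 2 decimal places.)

Original equilibrium: 5080 - 3P = 5P - 3984 gives 9064 = 8P, so P = 1133 and Q = 1681.
The shock moves the curves to Qd = 6130 - 3P and Qs = 5P - 2790.
Setting them equal: 6130 - 3P = 5P - 2790 → 8920 = 8P, so P = 1115 and Q = 2785.
%ΔP = (1115 − 1133) / 1133 × 100 = -1.59%.

-1.59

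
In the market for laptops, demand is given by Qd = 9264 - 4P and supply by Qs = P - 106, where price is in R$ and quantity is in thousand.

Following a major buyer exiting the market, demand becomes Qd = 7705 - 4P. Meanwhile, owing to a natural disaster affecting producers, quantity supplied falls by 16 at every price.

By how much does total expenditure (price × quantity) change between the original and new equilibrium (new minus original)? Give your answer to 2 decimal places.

Initially, 9264 - 4P = P - 106, so 9370 = 5P and P = 1874, Q = 1768.
With the change applied: demand Qd = 7705 - 4P, supply Qs = P - 122.
Clearing the new market: 7705 - 4P = P - 122, so P = 1565.4 and Q = 1443.4.
Expenditure moves from 1874×1768 = 3313232 to 1565.4×1443.4 = 2259498.36; change = -1053733.64.

-1053733.64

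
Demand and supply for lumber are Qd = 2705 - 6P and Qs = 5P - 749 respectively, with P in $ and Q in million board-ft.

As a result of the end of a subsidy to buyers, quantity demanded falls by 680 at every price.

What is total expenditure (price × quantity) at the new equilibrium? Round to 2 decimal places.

129094.17

Initially, 2705 - 6P = 5P - 749, so 3454 = 11P and P = 314, Q = 821.
The shock moves the curves to Qd = 2025 - 6P and Qs = 5P - 749.
Equate the new curves: 2025 - 6P = 5P - 749, giving 2774 = 11P, P = 2774/11 ≈ 252.1818, Q = 5631/11 ≈ 511.9091.
New expenditure = 252.1818 × 511.9091 = 129094.17.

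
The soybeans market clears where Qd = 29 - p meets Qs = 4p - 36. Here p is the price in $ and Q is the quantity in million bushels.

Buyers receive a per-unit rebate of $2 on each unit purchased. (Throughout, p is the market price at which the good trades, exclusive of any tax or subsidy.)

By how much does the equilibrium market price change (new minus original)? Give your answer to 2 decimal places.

+0.40

Original equilibrium: 29 - p = 4p - 36 gives 65 = 5p, so p = 13 and Q = 16.
Since buyers' out-of-pocket price is the market price minus the rebate, the effective demand curve becomes Qd = 31 - p.
Setting them equal: 31 - p = 4p - 36 → 67 = 5p, so p = 13.4 and Q = 17.6.
Δp = 13.4 − 13 = +0.40.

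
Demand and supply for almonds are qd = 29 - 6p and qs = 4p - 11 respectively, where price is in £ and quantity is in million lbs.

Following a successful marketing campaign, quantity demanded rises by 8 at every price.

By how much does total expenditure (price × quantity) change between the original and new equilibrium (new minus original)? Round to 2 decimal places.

Initially, 29 - 6p = 4p - 11, so 40 = 10p and p = 4, q = 5.
The new curves are qd = 37 - 6p (demand) and qs = 4p - 11 (supply).
Equate the new curves: 37 - 6p = 4p - 11, giving 48 = 10p, p = 4.8, q = 8.2.
Expenditure moves from 4×5 = 20 to 4.8×8.2 = 39.36; change = +19.36.

+19.36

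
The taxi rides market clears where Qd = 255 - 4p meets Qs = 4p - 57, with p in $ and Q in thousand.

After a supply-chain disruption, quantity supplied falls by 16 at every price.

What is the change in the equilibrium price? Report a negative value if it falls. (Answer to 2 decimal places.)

Initially, 255 - 4p = 4p - 57, so 312 = 8p and p = 39, Q = 99.
The shock moves the curves to Qd = 255 - 4p and Qs = 4p - 73.
Setting them equal: 255 - 4p = 4p - 73 → 328 = 8p, so p = 41 and Q = 91.
Δp = 41 − 39 = +2.00.

+2.00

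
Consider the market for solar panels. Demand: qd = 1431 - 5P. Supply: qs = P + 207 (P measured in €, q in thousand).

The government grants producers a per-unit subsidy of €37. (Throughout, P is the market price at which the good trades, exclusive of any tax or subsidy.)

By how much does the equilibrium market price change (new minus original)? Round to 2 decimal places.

-6.17

Before the shock: 1431 - 5P = P + 207 ⇒ 1224 = 6P ⇒ P = 204, q = 411.
Since sellers receive the price plus the subsidy, the effective supply curve becomes qs = P + 244.
Clearing the new market: 1431 - 5P = P + 244, so P = 1187/6 ≈ 197.8333 and q = 2651/6 ≈ 441.8333.
ΔP = 197.8333 − 204 = -6.17.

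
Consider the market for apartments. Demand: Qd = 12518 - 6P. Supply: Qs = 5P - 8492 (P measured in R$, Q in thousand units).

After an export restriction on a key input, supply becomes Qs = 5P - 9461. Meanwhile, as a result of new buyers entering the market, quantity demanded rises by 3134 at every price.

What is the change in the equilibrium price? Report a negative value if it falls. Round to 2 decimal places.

Original equilibrium: 12518 - 6P = 5P - 8492 gives 21010 = 11P, so P = 1910 and Q = 1058.
After the shift, demand is Qd = 15652 - 6P and supply is Qs = 5P - 9461.
New equilibrium: 15652 - 6P = 5P - 9461 ⇒ 25113 = 11P ⇒ P = 2283, Q = 1954.
ΔP = 2283 − 1910 = +373.00.

+373.00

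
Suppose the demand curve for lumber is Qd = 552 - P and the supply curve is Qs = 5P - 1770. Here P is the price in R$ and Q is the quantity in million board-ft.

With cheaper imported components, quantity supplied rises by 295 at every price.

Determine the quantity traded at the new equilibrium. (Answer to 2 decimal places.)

214.17

Original equilibrium: 552 - P = 5P - 1770 gives 2322 = 6P, so P = 387 and Q = 165.
After the shift, demand is Qd = 552 - P and supply is Qs = 5P - 1475.
Clearing the new market: 552 - P = 5P - 1475, so P = 2027/6 ≈ 337.8333 and Q = 1285/6 ≈ 214.1667.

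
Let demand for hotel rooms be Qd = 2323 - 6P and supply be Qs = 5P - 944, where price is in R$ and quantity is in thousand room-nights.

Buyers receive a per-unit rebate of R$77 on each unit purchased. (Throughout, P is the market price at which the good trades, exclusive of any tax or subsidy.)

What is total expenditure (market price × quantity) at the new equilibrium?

Solve the original market: 2323 - 6P = 5P - 944, hence P = 297 and Q = 541.
Since buyers' out-of-pocket price is the market price minus the rebate, the effective demand curve becomes Qd = 2785 - 6P.
Equate the new curves: 2785 - 6P = 5P - 944, giving 3729 = 11P, P = 339, Q = 751.
New expenditure = 339 × 751 = 254589.

254589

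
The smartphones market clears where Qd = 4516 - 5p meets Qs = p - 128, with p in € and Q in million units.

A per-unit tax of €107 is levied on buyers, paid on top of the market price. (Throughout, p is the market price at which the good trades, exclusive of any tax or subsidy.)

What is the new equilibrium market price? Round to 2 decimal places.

684.83

Before the shock: 4516 - 5p = p - 128 ⇒ 4644 = 6p ⇒ p = 774, Q = 646.
Since buyers pay the price plus the tax, the effective demand curve becomes Qd = 3981 - 5p.
Clearing the new market: 3981 - 5p = p - 128, so p = 4109/6 ≈ 684.8333 and Q = 3341/6 ≈ 556.8333.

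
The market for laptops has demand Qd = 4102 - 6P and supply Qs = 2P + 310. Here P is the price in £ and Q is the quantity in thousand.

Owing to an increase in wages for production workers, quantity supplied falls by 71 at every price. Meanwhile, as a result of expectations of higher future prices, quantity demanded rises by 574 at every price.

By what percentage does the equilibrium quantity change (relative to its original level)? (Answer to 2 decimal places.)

Initially, 4102 - 6P = 2P + 310, so 3792 = 8P and P = 474, Q = 1258.
The new curves are Qd = 4676 - 6P (demand) and Qs = 2P + 239 (supply).
Equate the new curves: 4676 - 6P = 2P + 239, giving 4437 = 8P, P = 554.625, Q = 1348.25.
%ΔQ = (1348.25 − 1258) / 1258 × 100 = +7.17%.

+7.17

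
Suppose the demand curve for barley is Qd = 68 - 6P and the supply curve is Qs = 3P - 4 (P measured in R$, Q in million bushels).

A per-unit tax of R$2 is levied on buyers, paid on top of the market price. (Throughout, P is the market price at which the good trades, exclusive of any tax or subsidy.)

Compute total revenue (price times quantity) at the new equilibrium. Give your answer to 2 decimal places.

106.67

Original equilibrium: 68 - 6P = 3P - 4 gives 72 = 9P, so P = 8 and Q = 20.
Since buyers pay the price plus the tax, the effective demand curve becomes Qd = 56 - 6P.
Equate the new curves: 56 - 6P = 3P - 4, giving 60 = 9P, P = 20/3 ≈ 6.6667, Q = 16.
New expenditure = 6.6667 × 16 = 106.67.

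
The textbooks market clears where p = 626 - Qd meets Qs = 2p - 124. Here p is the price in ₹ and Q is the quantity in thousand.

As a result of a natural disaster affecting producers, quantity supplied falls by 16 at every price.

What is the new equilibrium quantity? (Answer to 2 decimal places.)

Before the shock: 626 - p = 2p - 124 ⇒ 750 = 3p ⇒ p = 250, Q = 376.
The shock moves the curves to Qd = 626 - p and Qs = 2p - 140.
New equilibrium: 626 - p = 2p - 140 ⇒ 766 = 3p ⇒ p = 766/3 ≈ 255.3333, Q = 1112/3 ≈ 370.6667.

370.67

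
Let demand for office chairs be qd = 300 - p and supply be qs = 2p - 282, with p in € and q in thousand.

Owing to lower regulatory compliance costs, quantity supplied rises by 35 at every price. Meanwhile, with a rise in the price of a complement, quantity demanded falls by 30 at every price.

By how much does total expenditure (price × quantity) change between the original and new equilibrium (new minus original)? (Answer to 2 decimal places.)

-3732.78

Original equilibrium: 300 - p = 2p - 282 gives 582 = 3p, so p = 194 and q = 106.
The shock moves the curves to qd = 270 - p and qs = 2p - 247.
Equate the new curves: 270 - p = 2p - 247, giving 517 = 3p, p = 517/3 ≈ 172.3333, q = 293/3 ≈ 97.6667.
Expenditure moves from 194×106 = 20564 to 172.3333×97.6667 = 16831.2222; change = -3732.78.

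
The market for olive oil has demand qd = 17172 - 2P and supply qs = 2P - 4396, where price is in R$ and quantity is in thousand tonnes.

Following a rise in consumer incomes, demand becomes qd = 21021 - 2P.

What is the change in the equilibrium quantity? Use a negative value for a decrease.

Initially, 17172 - 2P = 2P - 4396, so 21568 = 4P and P = 5392, q = 6388.
The shock moves the curves to qd = 21021 - 2P and qs = 2P - 4396.
Setting them equal: 21021 - 2P = 2P - 4396 → 25417 = 4P, so P = 6354.25 and q = 8312.5.
Δq = 8312.5 − 6388 = +1924.5.

+1924.5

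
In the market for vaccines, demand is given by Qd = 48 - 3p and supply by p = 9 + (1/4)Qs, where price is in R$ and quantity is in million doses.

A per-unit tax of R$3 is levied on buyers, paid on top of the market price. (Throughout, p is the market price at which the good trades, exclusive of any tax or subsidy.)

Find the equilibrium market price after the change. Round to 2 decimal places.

10.71

Solve the original market: 48 - 3p = 4p - 36, hence p = 12 and Q = 12.
Since buyers pay the price plus the tax, the effective demand curve becomes Qd = 39 - 3p.
Setting them equal: 39 - 3p = 4p - 36 → 75 = 7p, so p = 75/7 ≈ 10.7143 and Q = 48/7 ≈ 6.8571.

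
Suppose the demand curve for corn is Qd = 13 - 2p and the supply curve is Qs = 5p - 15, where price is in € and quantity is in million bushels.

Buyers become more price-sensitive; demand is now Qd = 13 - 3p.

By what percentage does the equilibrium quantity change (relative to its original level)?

Original equilibrium: 13 - 2p = 5p - 15 gives 28 = 7p, so p = 4 and Q = 5.
With the change applied: demand Qd = 13 - 3p, supply Qs = 5p - 15.
New equilibrium: 13 - 3p = 5p - 15 ⇒ 28 = 8p ⇒ p = 3.5, Q = 2.5.
%ΔQ = (2.5 − 5) / 5 × 100 = -50%.

-50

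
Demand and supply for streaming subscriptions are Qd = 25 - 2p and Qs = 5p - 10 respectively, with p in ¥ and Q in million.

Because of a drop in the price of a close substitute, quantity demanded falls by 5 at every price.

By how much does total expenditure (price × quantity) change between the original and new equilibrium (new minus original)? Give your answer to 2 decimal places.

-26.02

Original equilibrium: 25 - 2p = 5p - 10 gives 35 = 7p, so p = 5 and Q = 15.
After the shift, demand is Qd = 20 - 2p and supply is Qs = 5p - 10.
Equate the new curves: 20 - 2p = 5p - 10, giving 30 = 7p, p = 30/7 ≈ 4.2857, Q = 80/7 ≈ 11.4286.
Expenditure moves from 5×15 = 75 to 4.2857×11.4286 = 48.9796; change = -26.02.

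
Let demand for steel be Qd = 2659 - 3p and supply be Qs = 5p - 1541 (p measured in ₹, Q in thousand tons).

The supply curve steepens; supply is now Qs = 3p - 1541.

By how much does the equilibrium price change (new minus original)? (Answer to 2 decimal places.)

Initially, 2659 - 3p = 5p - 1541, so 4200 = 8p and p = 525, Q = 1084.
The new curves are Qd = 2659 - 3p (demand) and Qs = 3p - 1541 (supply).
New equilibrium: 2659 - 3p = 3p - 1541 ⇒ 4200 = 6p ⇒ p = 700, Q = 559.
Δp = 700 − 525 = +175.00.

+175.00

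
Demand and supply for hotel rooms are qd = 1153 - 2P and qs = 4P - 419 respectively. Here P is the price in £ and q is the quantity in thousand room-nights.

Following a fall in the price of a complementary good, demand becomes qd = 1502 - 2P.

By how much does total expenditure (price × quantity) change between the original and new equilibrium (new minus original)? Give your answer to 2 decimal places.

Original equilibrium: 1153 - 2P = 4P - 419 gives 1572 = 6P, so P = 262 and q = 629.
With the change applied: demand qd = 1502 - 2P, supply qs = 4P - 419.
New equilibrium: 1502 - 2P = 4P - 419 ⇒ 1921 = 6P ⇒ P = 1921/6 ≈ 320.1667, q = 2585/3 ≈ 861.6667.
Expenditure moves from 262×629 = 164798 to 320.1667×861.6667 = 275876.9444; change = +111078.94.

+111078.94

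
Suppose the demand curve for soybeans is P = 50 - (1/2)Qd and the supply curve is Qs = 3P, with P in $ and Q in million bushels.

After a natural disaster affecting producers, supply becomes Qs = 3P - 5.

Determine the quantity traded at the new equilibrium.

Before the shock: 100 - 2P = 3P ⇒ 100 = 5P ⇒ P = 20, Q = 60.
The shock moves the curves to Qd = 100 - 2P and Qs = 3P - 5.
Equate the new curves: 100 - 2P = 3P - 5, giving 105 = 5P, P = 21, Q = 58.

58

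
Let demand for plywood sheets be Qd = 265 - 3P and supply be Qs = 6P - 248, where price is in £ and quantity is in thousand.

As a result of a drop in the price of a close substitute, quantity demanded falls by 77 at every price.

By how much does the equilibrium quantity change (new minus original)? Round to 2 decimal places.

-51.33

Original equilibrium: 265 - 3P = 6P - 248 gives 513 = 9P, so P = 57 and Q = 94.
The shock moves the curves to Qd = 188 - 3P and Qs = 6P - 248.
Equate the new curves: 188 - 3P = 6P - 248, giving 436 = 9P, P = 436/9 ≈ 48.4444, Q = 128/3 ≈ 42.6667.
ΔQ = 42.6667 − 94 = -51.33.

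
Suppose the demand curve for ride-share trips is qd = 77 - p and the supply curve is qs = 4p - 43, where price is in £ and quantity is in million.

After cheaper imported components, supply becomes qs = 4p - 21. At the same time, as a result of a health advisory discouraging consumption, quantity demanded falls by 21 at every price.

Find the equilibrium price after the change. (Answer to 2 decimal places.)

Original equilibrium: 77 - p = 4p - 43 gives 120 = 5p, so p = 24 and q = 53.
The shock moves the curves to qd = 56 - p and qs = 4p - 21.
Clearing the new market: 56 - p = 4p - 21, so p = 15.4 and q = 40.6.

15.40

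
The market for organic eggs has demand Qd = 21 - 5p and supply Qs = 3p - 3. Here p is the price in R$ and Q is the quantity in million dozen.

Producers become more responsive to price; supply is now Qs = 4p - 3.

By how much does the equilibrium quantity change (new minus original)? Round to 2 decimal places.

+1.67

Initially, 21 - 5p = 3p - 3, so 24 = 8p and p = 3, Q = 6.
With the change applied: demand Qd = 21 - 5p, supply Qs = 4p - 3.
Setting them equal: 21 - 5p = 4p - 3 → 24 = 9p, so p = 8/3 ≈ 2.6667 and Q = 23/3 ≈ 7.6667.
ΔQ = 7.6667 − 6 = +1.67.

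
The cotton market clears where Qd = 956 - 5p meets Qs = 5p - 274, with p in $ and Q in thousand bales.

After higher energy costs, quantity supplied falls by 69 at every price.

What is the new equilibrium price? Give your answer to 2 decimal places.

Initially, 956 - 5p = 5p - 274, so 1230 = 10p and p = 123, Q = 341.
The shock moves the curves to Qd = 956 - 5p and Qs = 5p - 343.
New equilibrium: 956 - 5p = 5p - 343 ⇒ 1299 = 10p ⇒ p = 129.9, Q = 306.5.

129.90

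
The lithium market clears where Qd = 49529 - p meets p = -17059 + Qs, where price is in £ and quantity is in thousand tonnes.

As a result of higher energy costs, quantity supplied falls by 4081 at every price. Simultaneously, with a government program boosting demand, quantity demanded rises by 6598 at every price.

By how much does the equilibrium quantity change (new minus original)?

+1258.5

Solve the original market: 49529 - p = p + 17059, hence p = 16235 and Q = 33294.
After the shift, demand is Qd = 56127 - p and supply is Qs = p + 12978.
Equate the new curves: 56127 - p = p + 12978, giving 43149 = 2p, p = 21574.5, Q = 34552.5.
ΔQ = 34552.5 − 33294 = +1258.5.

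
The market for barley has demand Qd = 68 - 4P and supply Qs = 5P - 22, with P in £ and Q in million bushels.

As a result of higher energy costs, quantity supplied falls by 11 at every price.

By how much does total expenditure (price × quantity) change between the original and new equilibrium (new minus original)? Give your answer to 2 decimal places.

-20.64

Original equilibrium: 68 - 4P = 5P - 22 gives 90 = 9P, so P = 10 and Q = 28.
The new curves are Qd = 68 - 4P (demand) and Qs = 5P - 33 (supply).
Equate the new curves: 68 - 4P = 5P - 33, giving 101 = 9P, P = 101/9 ≈ 11.2222, Q = 208/9 ≈ 23.1111.
Expenditure moves from 10×28 = 280 to 11.2222×23.1111 = 259.3580; change = -20.64.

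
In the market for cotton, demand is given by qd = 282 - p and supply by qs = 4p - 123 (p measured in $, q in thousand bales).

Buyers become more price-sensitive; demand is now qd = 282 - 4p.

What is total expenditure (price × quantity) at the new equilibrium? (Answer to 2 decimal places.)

Initially, 282 - p = 4p - 123, so 405 = 5p and p = 81, q = 201.
After the shift, demand is qd = 282 - 4p and supply is qs = 4p - 123.
New equilibrium: 282 - 4p = 4p - 123 ⇒ 405 = 8p ⇒ p = 50.625, q = 79.5.
New expenditure = 50.625 × 79.5 = 4024.69.

4024.69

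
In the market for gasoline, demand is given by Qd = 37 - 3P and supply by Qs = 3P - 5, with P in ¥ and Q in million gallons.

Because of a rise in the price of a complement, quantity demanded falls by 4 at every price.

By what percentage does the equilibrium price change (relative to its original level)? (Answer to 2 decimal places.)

-9.52

Before the shock: 37 - 3P = 3P - 5 ⇒ 42 = 6P ⇒ P = 7, Q = 16.
After the shift, demand is Qd = 33 - 3P and supply is Qs = 3P - 5.
Clearing the new market: 33 - 3P = 3P - 5, so P = 19/3 ≈ 6.3333 and Q = 14.
%ΔP = (6.3333 − 7) / 7 × 100 = -9.52%.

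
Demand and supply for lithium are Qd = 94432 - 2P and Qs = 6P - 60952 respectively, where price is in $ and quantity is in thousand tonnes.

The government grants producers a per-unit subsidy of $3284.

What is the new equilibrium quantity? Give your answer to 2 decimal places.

60512.00

Solve the original market: 94432 - 2P = 6P - 60952, hence P = 19423 and Q = 55586.
Since sellers receive the price plus the subsidy, the effective supply curve becomes Qs = 6P - 41248.
Setting them equal: 94432 - 2P = 6P - 41248 → 135680 = 8P, so P = 16960 and Q = 60512.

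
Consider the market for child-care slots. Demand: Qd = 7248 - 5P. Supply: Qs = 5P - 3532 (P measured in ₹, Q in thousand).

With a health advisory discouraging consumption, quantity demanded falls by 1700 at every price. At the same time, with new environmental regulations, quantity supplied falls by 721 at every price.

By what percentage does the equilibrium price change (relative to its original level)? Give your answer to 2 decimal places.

Solve the original market: 7248 - 5P = 5P - 3532, hence P = 1078 and Q = 1858.
After the shift, demand is Qd = 5548 - 5P and supply is Qs = 5P - 4253.
Equate the new curves: 5548 - 5P = 5P - 4253, giving 9801 = 10P, P = 980.1, Q = 647.5.
%ΔP = (980.1 − 1078) / 1078 × 100 = -9.08%.

-9.08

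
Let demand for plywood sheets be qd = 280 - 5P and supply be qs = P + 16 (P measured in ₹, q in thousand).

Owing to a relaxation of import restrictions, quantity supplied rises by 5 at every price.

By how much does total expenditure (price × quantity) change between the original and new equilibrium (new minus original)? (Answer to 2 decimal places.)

+129.86

Solve the original market: 280 - 5P = P + 16, hence P = 44 and q = 60.
With the change applied: demand qd = 280 - 5P, supply qs = P + 21.
New equilibrium: 280 - 5P = P + 21 ⇒ 259 = 6P ⇒ P = 259/6 ≈ 43.1667, q = 385/6 ≈ 64.1667.
Expenditure moves from 44×60 = 2640 to 43.1667×64.1667 = 2769.8611; change = +129.86.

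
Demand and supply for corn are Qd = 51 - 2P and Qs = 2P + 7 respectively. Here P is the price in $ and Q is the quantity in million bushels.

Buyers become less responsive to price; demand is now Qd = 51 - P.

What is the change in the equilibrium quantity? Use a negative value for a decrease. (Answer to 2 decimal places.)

+7.33

Initially, 51 - 2P = 2P + 7, so 44 = 4P and P = 11, Q = 29.
After the shift, demand is Qd = 51 - P and supply is Qs = 2P + 7.
Clearing the new market: 51 - P = 2P + 7, so P = 44/3 ≈ 14.6667 and Q = 109/3 ≈ 36.3333.
ΔQ = 36.3333 − 29 = +7.33.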